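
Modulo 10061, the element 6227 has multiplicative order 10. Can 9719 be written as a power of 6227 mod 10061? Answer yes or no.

no

9719 ∈ ⟨6227⟩ iff 9719^10 ≡ 1 (mod 10061), since |⟨6227⟩| = 10.
9719^10 mod 10061 = 6378.
Since 6378 ≠ 1, 9719 does not lie in the subgroup.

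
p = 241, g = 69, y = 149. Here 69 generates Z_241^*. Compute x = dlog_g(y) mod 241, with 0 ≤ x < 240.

163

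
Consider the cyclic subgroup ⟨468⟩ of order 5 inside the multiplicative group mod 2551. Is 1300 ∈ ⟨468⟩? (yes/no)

1300 ∈ ⟨468⟩ iff 1300^5 ≡ 1 (mod 2551), since |⟨468⟩| = 5.
1300^5 mod 2551 = 1609.
Since 1609 ≠ 1, 1300 does not lie in the subgroup.

no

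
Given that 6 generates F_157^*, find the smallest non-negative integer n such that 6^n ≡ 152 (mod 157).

85

Baby-step giant-step with m = ceil(sqrt(156)) = 13.
Baby table (6^j mod 157 for j=0..12):
  0:1  1:6  2:36  3:59  4:40  5:83  6:27  7:5
  8:30  9:23  10:138  11:43  12:101
Giant step factor: 6^(-13) ≡ 107 (mod 157).
Scan 152·107^i mod 157 for i = 0, 1, …:
  i=0: 152   i=1: 93   i=2: 60   i=3: 140
  i=4: 65   i=5: 47   i=6: 5
Match at i=6, j=7: n = 6·13 + 7 = 85.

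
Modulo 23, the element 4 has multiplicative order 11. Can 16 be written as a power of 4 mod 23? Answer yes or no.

yes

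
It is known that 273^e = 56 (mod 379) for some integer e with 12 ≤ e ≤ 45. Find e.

Compute 273^12 mod 379 = 222, then multiply by 273 repeatedly:
  273^12=222  273^13=345  273^14=193  273^15=8  273^16=289
  273^17=65  273^18=311  273^19=7  273^20=16  273^21=199
  273^22=130  273^23=243  273^24=14  273^25=32  273^26=19
  273^27=260  273^28=107  273^29=28  273^30=64  273^31=38
  273^32=141  273^33=214  273^34=56
Found 56 at exponent 34.

34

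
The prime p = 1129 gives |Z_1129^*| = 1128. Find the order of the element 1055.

The order of 1055 must divide p − 1 = 1128 = 2^3 · 3 · 47.
Divisors: 1, 2, 3, 4, 6, 8, 12, 24, 47, 94, 141, 188, 282, 376, 564, 1128.
Check each in increasing order: 1055^1 ≡ 1055;  1055^2 ≡ 960;  1055^3 ≡ 87;  1055^4 ≡ 336;  1055^6 ≡ 795;  1055^8 ≡ 1125;  1055^12 ≡ 914;  1055^24 ≡ 1065;  1055^47 ≡ 738;  1055^94 ≡ 466;  1055^141 ≡ 692;  1055^188 ≡ 388;  1055^282 ≡ 168;  1055^376 ≡ 387;  1055^564 ≡ 1128;  1055^1128 ≡ 1.
Smallest exponent giving 1 is 1128.

1128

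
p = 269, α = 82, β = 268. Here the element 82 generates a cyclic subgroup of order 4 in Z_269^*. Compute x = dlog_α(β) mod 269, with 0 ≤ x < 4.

Successive powers of 82 modulo 269:
  82^0=1  82^1=82  82^2=268
So 82^2 ≡ 268 (mod 269), giving x = 2.

2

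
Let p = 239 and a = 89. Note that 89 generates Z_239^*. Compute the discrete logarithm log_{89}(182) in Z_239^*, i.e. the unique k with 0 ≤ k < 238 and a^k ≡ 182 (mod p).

18

Baby-step giant-step with m = ceil(sqrt(238)) = 16.
Baby table (89^j mod 239 for j=0..15):
  0:1  1:89  2:34  3:158  4:200  5:114  6:108  7:52
  8:87  9:95  10:90  11:123  12:192  13:119  14:75  15:222
Giant step factor: 89^(-16) ≡ 121 (mod 239).
Scan 182·121^i mod 239 for i = 0, 1, …:
  i=0: 182   i=1: 34
Match at i=1, j=2: k = 1·16 + 2 = 18.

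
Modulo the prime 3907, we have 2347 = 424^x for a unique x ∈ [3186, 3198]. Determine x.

3195

Compute 424^3186 mod 3907 = 3396, then multiply by 424 repeatedly:
  424^3186=3396  424^3187=2128  424^3188=3662  424^3189=1609  424^3190=2398
  424^3191=932  424^3192=561  424^3193=3444  424^3194=2945  424^3195=2347
Found 2347 at exponent 3195.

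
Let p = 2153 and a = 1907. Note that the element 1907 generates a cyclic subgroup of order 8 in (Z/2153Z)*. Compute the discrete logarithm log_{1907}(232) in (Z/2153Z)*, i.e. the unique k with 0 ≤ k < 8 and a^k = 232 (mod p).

2

Successive powers of 1907 modulo 2153:
  1907^0=1  1907^1=1907  1907^2=232
So 1907^2 ≡ 232 (mod 2153), giving k = 2.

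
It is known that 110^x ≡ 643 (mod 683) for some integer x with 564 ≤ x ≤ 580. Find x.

Compute 110^564 mod 683 = 217, then multiply by 110 repeatedly:
  110^564=217  110^565=648  110^566=248  110^567=643
Found 643 at exponent 567.

567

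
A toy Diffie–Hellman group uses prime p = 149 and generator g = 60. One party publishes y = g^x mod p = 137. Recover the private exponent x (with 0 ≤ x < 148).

99

Baby-step giant-step with m = ceil(sqrt(148)) = 13.
Baby table (60^j mod 149 for j=0..12):
  0:1  1:60  2:24  3:99  4:129  5:141  6:116  7:106
  8:102  9:11  10:64  11:115  12:46
Giant step factor: 60^(-13) ≡ 128 (mod 149).
Scan 137·128^i mod 149 for i = 0, 1, …:
  i=0: 137   i=1: 103   i=2: 72   i=3: 127
  i=4: 15   i=5: 132   i=6: 59   i=7: 102
Match at i=7, j=8: x = 7·13 + 8 = 99.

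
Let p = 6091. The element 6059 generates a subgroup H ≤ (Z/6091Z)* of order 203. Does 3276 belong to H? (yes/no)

3276 ∈ ⟨6059⟩ iff 3276^203 ≡ 1 (mod 6091), since |⟨6059⟩| = 203.
3276^203 mod 6091 = 2453.
Since 2453 ≠ 1, 3276 does not lie in the subgroup.

no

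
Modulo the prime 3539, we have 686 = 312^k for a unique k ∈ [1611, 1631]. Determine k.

1620

Compute 312^1611 mod 3539 = 912, then multiply by 312 repeatedly:
  312^1611=912  312^1612=1424  312^1613=1913  312^1614=2304  312^1615=431
  312^1616=3529  312^1617=419  312^1618=3324  312^1619=161  312^1620=686
Found 686 at exponent 1620.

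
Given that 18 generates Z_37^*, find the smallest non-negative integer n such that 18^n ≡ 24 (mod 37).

25

Successive powers of 18 modulo 37:
  18^0=1  18^1=18  18^2=28  18^3=23  18^4=7  18^5=15
  18^6=11  18^7=13  18^8=12  18^9=31  18^10=3  18^11=17
  18^12=10  18^13=32  18^14=21  18^15=8  18^16=33  18^17=2
  18^18=36  18^19=19  18^20=9  18^21=14  18^22=30  18^23=22
  18^24=26  18^25=24
So 18^25 ≡ 24 (mod 37), giving n = 25.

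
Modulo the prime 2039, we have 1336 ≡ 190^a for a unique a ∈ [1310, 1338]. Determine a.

Compute 190^1310 mod 2039 = 1360, then multiply by 190 repeatedly:
  190^1310=1360  190^1311=1486  190^1312=958  190^1313=549  190^1314=321
  190^1315=1859  190^1316=463  190^1317=293  190^1318=617  190^1319=1007
  190^1320=1703  190^1321=1408  190^1322=411  190^1323=608  190^1324=1336
Found 1336 at exponent 1324.

1324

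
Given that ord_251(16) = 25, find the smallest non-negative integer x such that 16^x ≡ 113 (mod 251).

10

Successive powers of 16 modulo 251:
  16^0=1  16^1=16  16^2=5  16^3=80  16^4=25  16^5=149
  16^6=125  16^7=243  16^8=123  16^9=211  16^10=113
So 16^10 ≡ 113 (mod 251), giving x = 10.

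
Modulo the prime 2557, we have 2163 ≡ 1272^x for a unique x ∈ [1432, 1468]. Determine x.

1465

Compute 1272^1432 mod 2557 = 1697, then multiply by 1272 repeatedly:
  1272^1432=1697  1272^1433=476  1272^1434=2020  1272^1435=2212  1272^1436=964
  1272^1437=1405  1272^1438=2374  1272^1439=2468  1272^1440=1857  1272^1441=1993
  1272^1442=1109  1272^1443=1741  1272^1444=190  1272^1445=1322  1272^1446=1635
  1272^1447=879  1272^1448=679  1272^1449=1979  1272^1450=1200  1272^1451=2428
  1272^1452=2117  1272^1453=303  1272^1454=1866  1272^1455=656  1272^1456=850
  1272^1457=2146  1272^1458=1393  1272^1459=2452  1272^1460=1961  1272^1461=1317
  1272^1462=389  1272^1463=1307  1272^1464=454  1272^1465=2163
Found 2163 at exponent 1465.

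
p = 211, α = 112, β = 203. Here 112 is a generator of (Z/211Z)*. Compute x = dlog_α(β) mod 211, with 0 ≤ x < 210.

Baby-step giant-step with m = ceil(sqrt(210)) = 15.
Baby table (112^j mod 211 for j=0..14):
  0:1  1:112  2:95  3:90  4:163  5:110  6:82  7:111
  8:194  9:206  10:73  11:158  12:183  13:29  14:83
Giant step factor: 112^(-15) ≡ 88 (mod 211).
Scan 203·88^i mod 211 for i = 0, 1, …:
  i=0: 203   i=1: 140   i=2: 82
Match at i=2, j=6: x = 2·15 + 6 = 36.

36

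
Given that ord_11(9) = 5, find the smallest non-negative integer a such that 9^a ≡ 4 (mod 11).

2

Successive powers of 9 modulo 11:
  9^0=1  9^1=9  9^2=4
So 9^2 ≡ 4 (mod 11), giving a = 2.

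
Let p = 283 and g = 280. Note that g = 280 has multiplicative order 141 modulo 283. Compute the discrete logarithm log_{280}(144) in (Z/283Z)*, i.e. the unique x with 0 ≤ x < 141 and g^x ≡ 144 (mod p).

Baby-step giant-step with m = ceil(sqrt(141)) = 12.
Baby table (280^j mod 283 for j=0..11):
  0:1  1:280  2:9  3:256  4:81  5:40  6:163  7:77
  8:52  9:127  10:185  11:11
Giant step factor: 280^(-12) ≡ 60 (mod 283).
Scan 144·60^i mod 283 for i = 0, 1, …:
  i=0: 144   i=1: 150   i=2: 227   i=3: 36
  i=4: 179   i=5: 269   i=6: 9
Match at i=6, j=2: x = 6·12 + 2 = 74.

74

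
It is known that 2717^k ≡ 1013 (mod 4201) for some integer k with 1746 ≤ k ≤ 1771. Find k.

Compute 2717^1746 mod 4201 = 140, then multiply by 2717 repeatedly:
  2717^1746=140  2717^1747=2290  2717^1748=249  2717^1749=172  2717^1750=1013
Found 1013 at exponent 1750.

1750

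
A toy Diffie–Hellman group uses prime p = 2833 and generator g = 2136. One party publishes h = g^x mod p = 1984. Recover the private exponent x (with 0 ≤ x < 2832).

Baby-step giant-step with m = ceil(sqrt(2832)) = 54.
Baby table (2136^j mod 2833 for j=0..53):
  0:1  1:2136  2:1366  3:2619  4:1842  5:2308  6:468  7:2432
  8:1863  9:1836  10:824  11:771  12:883  13:2143  14:2153  15:849
  16:344  17:1037  18:2459  19:42  20:1889  21:712  22:2344  23:873
  24:614  25:2658  26:156  27:1755  28:621  29:612  30:1219  31:257
  32:2183  33:2603  34:1662  35:283  36:1059  37:1290  38:1764  39:14
  40:1574  41:2126  42:2670  43:291  44:1149  45:886  46:52  47:585
  48:207  49:204  50:2295  51:1030  52:1672  53:1812
Giant step factor: 2136^(-54) ≡ 1304 (mod 2833).
Scan 1984·1304^i mod 2833 for i = 0, 1, …:
  i=0: 1984   i=1: 607   i=2: 1121   i=3: 2789
  i=4: 2117   i=5: 1226   i=6: 892   i=7: 1638
  i=8: 2703   i=9: 460     …   i=25: 551
  i=26: 1755
Match at i=26, j=27: x = 26·54 + 27 = 1431.

1431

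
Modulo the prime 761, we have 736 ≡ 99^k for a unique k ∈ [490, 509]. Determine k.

500

Compute 99^490 mod 761 = 646, then multiply by 99 repeatedly:
  99^490=646  99^491=30  99^492=687  99^493=284  99^494=720
  99^495=507  99^496=728  99^497=538  99^498=753  99^499=730
  99^500=736
Found 736 at exponent 500.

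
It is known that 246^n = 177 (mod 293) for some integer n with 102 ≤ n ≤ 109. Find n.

109

Compute 246^102 mod 293 = 87, then multiply by 246 repeatedly:
  246^102=87  246^103=13  246^104=268  246^105=3  246^106=152
  246^107=181  246^108=283  246^109=177
Found 177 at exponent 109.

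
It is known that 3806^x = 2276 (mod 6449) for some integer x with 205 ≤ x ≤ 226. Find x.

Compute 3806^205 mod 6449 = 2427, then multiply by 3806 repeatedly:
  3806^205=2427  3806^206=2194  3806^207=5358  3806^208=810  3806^209=238
  3806^210=2968  3806^211=4009  3806^212=6369  3806^213=5072  3806^214=2175
  3806^215=3983  3806^216=4148  3806^217=136  3806^218=1696  3806^219=5976
  3806^220=5482  3806^221=1977  3806^222=4928  3806^223=2276
Found 2276 at exponent 223.

223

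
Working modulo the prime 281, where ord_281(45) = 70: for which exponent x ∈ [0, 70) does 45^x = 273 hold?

Successive powers of 45 modulo 281:
  45^0=1  45^1=45  45^2=58  45^3=81  45^4=273
So 45^4 ≡ 273 (mod 281), giving x = 4.

4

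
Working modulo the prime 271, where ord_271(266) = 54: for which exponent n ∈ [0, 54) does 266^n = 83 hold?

Successive powers of 266 modulo 271:
  266^0=1  266^1=266  266^2=25  266^3=146  266^4=83
So 266^4 ≡ 83 (mod 271), giving n = 4.

4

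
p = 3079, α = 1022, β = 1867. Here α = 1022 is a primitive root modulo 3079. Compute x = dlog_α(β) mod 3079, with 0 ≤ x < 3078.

1764

Baby-step giant-step with m = ceil(sqrt(3078)) = 56.
Baby table (1022^j mod 3079 for j=0..55):
  0:1  1:1022  2:703  3:1059  4:1569  5:2438  6:725  7:1990
  8:1640  9:1104  10:1374  11:204  12:2195  13:1778  14:506  15:2939
  16:1633  17:108  18:2611  19:2028  20:449  21:107  22:1589  23:1325
  24:2469  25:1617  26:2230  27:600  28:479  29:3056  30:1126  31:2305
  32:275  33:861  34:2427  35:1799  36:415  37:2307  38:2319  39:2267
  40:1466  41:1858  42:2212  43:678  44:141  45:2468  46:595  47:1527
  48:2620  49:1989  50:618  51:401  52:315  53:1714  54:2836  55:1053
Giant step factor: 1022^(-56) ≡ 1276 (mod 3079).
Scan 1867·1276^i mod 3079 for i = 0, 1, …:
  i=0: 1867   i=1: 2225   i=2: 262   i=3: 1780
  i=4: 2057   i=5: 1424   i=6: 414   i=7: 1755
  i=8: 947   i=9: 1404     …   i=30: 413
  i=31: 479
Match at i=31, j=28: x = 31·56 + 28 = 1764.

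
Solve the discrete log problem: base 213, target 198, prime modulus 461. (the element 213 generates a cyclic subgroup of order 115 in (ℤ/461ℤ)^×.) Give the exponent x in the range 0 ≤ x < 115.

107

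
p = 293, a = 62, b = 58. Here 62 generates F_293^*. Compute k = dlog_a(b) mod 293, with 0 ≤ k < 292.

Baby-step giant-step with m = ceil(sqrt(292)) = 18.
Baby table (62^j mod 293 for j=0..17):
  0:1  1:62  2:35  3:119  4:53  5:63  6:97  7:154
  8:172  9:116  10:160  11:251  12:33  13:288  14:276  15:118
  16:284  17:28
Giant step factor: 62^(-18) ≡ 253 (mod 293).
Scan 58·253^i mod 293 for i = 0, 1, …:
  i=0: 58   i=1: 24   i=2: 212   i=3: 17
  i=4: 199   i=5: 244   i=6: 202   i=7: 124
  i=8: 21   i=9: 39   i=10: 198   i=11: 284
Match at i=11, j=16: k = 11·18 + 16 = 214.

214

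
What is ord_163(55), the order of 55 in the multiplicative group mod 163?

81

The order of 55 must divide p − 1 = 162 = 2 · 3^4.
Divisors: 1, 2, 3, 6, 9, 18, 27, 54, 81, 162.
Check each in increasing order: 55^1 ≡ 55;  55^2 ≡ 91;  55^3 ≡ 115;  55^6 ≡ 22;  55^9 ≡ 85;  55^18 ≡ 53;  55^27 ≡ 104;  55^54 ≡ 58;  55^81 ≡ 1.
Smallest exponent giving 1 is 81.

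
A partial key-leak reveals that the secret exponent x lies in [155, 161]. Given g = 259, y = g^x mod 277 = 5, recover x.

Compute 259^155 mod 277 = 6, then multiply by 259 repeatedly:
  259^155=6  259^156=169  259^157=5
Found 5 at exponent 157.

157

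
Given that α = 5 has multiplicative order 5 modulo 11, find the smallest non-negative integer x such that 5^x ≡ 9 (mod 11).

4

Successive powers of 5 modulo 11:
  5^0=1  5^1=5  5^2=3  5^3=4  5^4=9
So 5^4 ≡ 9 (mod 11), giving x = 4.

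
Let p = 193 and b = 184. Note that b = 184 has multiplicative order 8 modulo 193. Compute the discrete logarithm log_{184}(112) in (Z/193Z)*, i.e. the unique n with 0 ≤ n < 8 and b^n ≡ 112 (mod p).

6

Successive powers of 184 modulo 193:
  184^0=1  184^1=184  184^2=81  184^3=43  184^4=192  184^5=9
  184^6=112
So 184^6 ≡ 112 (mod 193), giving n = 6.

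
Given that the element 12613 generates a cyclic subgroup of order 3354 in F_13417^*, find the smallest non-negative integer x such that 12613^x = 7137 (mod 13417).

1053

Baby-step giant-step with m = ceil(sqrt(3354)) = 58.
Baby table (12613^j mod 13417 for j=0..57):
  0:1  1:12613  2:2400  3:2448  4:4107  5:11971  6:8722  7:4603
  8:2280  9:5009  10:11281  11:13385  12:12311  13:3702  14:2166  15:2746
  16:6021  17:2653  18:291  19:7542  20:716  21:1267  22:1024  23:8558
  24:2289  25:11190  26:6047  27:8583  28:9023  29:4105  30:162  31:3922
  32:13124  33:7483  34:7901  35:7254  36:4179  37:7751  38:7101  39:6438
  40:2810  41:8233  42:8666  43:9376  44:2050  45:2091  46:9378  47:442
  48:6891  49:857  50:8656  51:3999  52:4884  53:4445  54:8559  55:1485
  56:173  57:8495
Giant step factor: 12613^(-58) ≡ 2270 (mod 13417).
Scan 7137·2270^i mod 13417 for i = 0, 1, …:
  i=0: 7137   i=1: 6671   i=2: 8794   i=3: 11301
  i=4: 13383   i=5: 3322   i=6: 586   i=7: 1937
  i=8: 9631   i=9: 6077     …   i=17: 7881
  i=18: 5009
Match at i=18, j=9: x = 18·58 + 9 = 1053.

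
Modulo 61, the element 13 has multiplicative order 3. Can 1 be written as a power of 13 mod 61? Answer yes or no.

yes

1 ∈ ⟨13⟩ iff 1^3 ≡ 1 (mod 61), since |⟨13⟩| = 3.
1^3 mod 61 = 1.
Since 1 = 1, 1 lies in the subgroup.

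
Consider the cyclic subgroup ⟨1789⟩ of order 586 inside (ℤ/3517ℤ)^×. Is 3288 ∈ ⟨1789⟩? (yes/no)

no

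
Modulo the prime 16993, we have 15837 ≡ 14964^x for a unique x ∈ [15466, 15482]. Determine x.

Compute 14964^15466 mod 16993 = 5237, then multiply by 14964 repeatedly:
  14964^15466=5237  14964^15467=11745  14964^15468=10574  14964^15469=7513  14964^15470=15837
Found 15837 at exponent 15470.

15470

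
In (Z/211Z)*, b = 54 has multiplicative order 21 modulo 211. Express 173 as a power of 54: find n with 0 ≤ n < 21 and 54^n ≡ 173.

2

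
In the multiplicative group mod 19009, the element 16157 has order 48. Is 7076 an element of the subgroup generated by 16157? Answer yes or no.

7076 ∈ ⟨16157⟩ iff 7076^48 ≡ 1 (mod 19009), since |⟨16157⟩| = 48.
7076^48 mod 19009 = 101.
Since 101 ≠ 1, 7076 does not lie in the subgroup.

no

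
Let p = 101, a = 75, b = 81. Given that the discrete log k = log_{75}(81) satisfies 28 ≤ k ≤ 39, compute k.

28

Compute 75^28 mod 101 = 81, then multiply by 75 repeatedly:
  75^28=81
Found 81 at exponent 28.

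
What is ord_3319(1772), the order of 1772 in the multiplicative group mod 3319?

The order of 1772 must divide p − 1 = 3318 = 2 · 3 · 7 · 79.
Divisors: 1, 2, 3, 6, 7, 14, 21, 42, 79, 158, 237, 474, 553, 1106, 1659, 3318.
Check each in increasing order: 1772^1 ≡ 1772;  1772^2 ≡ 210;  1772^3 ≡ 392;  1772^6 ≡ 990;  1772^7 ≡ 1848;  1772^14 ≡ 3172;  1772^21 ≡ 502;  1772^42 ≡ 3079;  1772^79 ≡ 2623;  1772^158 ≡ 3161;  1772^237 ≡ 441;  1772^474 ≡ 1979;  1772^553 ≡ 1.
Smallest exponent giving 1 is 553.

553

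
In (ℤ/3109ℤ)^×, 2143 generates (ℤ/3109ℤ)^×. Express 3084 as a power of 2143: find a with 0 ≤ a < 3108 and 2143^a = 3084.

826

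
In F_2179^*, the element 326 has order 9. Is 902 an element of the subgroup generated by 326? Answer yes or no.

no

⟨326⟩ has order 9; its elements mod 2179 are {1, 123, 127, 326, 368, 876, 977, 1684, 2055}.
902 is not in this set.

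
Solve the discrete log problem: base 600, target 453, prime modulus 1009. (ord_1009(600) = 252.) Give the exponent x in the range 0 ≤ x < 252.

208

Baby-step giant-step with m = ceil(sqrt(252)) = 16.
Baby table (600^j mod 1009 for j=0..15):
  0:1  1:600  2:796  3:343  4:973  5:598  6:605  7:769
  8:287  9:670  10:418  11:568  12:767  13:96  14:87  15:741
Giant step factor: 600^(-16) ≡ 175 (mod 1009).
Scan 453·175^i mod 1009 for i = 0, 1, …:
  i=0: 453   i=1: 573   i=2: 384   i=3: 606
  i=4: 105   i=5: 213   i=6: 951   i=7: 949
  i=8: 599   i=9: 898   i=10: 755   i=11: 955
  i=12: 640   i=13: 1
Match at i=13, j=0: x = 13·16 + 0 = 208.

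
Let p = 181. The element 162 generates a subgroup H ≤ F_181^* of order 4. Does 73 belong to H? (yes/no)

no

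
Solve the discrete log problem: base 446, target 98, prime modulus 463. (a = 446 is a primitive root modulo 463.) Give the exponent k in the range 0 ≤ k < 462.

254

Baby-step giant-step with m = ceil(sqrt(462)) = 22.
Baby table (446^j mod 463 for j=0..21):
  0:1  1:446  2:289  3:180  4:181  5:164  6:453  7:170
  8:351  9:52  10:42  11:212  12:100  13:152  14:194  15:406
  16:43  17:195  18:389  19:332  20:375  21:107
Giant step factor: 446^(-22) ≡ 449 (mod 463).
Scan 98·449^i mod 463 for i = 0, 1, …:
  i=0: 98   i=1: 17   i=2: 225   i=3: 91
  i=4: 115   i=5: 242   i=6: 316   i=7: 206
  i=8: 357   i=9: 95   i=10: 59   i=11: 100
Match at i=11, j=12: k = 11·22 + 12 = 254.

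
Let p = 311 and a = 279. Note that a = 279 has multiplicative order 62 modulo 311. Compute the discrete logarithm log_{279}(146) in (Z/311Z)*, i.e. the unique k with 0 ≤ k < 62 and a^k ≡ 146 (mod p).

20

Baby-step giant-step with m = ceil(sqrt(62)) = 8.
Baby table (279^j mod 311 for j=0..7):
  0:1  1:279  2:91  3:198  4:195  5:291  6:18  7:46
Giant step factor: 279^(-8) ≡ 15 (mod 311).
Scan 146·15^i mod 311 for i = 0, 1, …:
  i=0: 146   i=1: 13   i=2: 195
Match at i=2, j=4: k = 2·8 + 4 = 20.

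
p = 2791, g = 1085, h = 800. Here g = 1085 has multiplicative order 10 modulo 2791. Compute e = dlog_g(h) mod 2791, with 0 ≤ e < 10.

Successive powers of 1085 modulo 2791:
  1085^0=1  1085^1=1085  1085^2=2214  1085^3=1930  1085^4=800
So 1085^4 ≡ 800 (mod 2791), giving e = 4.

4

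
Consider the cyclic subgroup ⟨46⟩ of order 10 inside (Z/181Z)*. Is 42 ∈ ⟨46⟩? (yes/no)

⟨46⟩ has order 10; its elements mod 181 are {1, 42, 46, 56, 59, 122, 125, 135, 139, 180}.
42 is in this set.

yes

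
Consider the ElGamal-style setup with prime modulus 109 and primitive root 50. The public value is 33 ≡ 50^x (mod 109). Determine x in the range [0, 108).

27

Baby-step giant-step with m = ceil(sqrt(108)) = 11.
Baby table (50^j mod 109 for j=0..10):
  0:1  1:50  2:102  3:86  4:49  5:52  6:93  7:72
  8:3  9:41  10:88
Giant step factor: 50^(-11) ≡ 30 (mod 109).
Scan 33·30^i mod 109 for i = 0, 1, …:
  i=0: 33   i=1: 9   i=2: 52
Match at i=2, j=5: x = 2·11 + 5 = 27.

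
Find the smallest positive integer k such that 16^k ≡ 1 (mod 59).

29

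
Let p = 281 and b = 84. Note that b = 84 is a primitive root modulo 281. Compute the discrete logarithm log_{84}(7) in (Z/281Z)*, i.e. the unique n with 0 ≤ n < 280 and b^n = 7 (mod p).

Baby-step giant-step with m = ceil(sqrt(280)) = 17.
Baby table (84^j mod 281 for j=0..16):
  0:1  1:84  2:31  3:75  4:118  5:77  6:5  7:139
  8:155  9:94  10:28  11:104  12:25  13:133  14:213  15:189
  16:140
Giant step factor: 84^(-17) ≡ 194 (mod 281).
Scan 7·194^i mod 281 for i = 0, 1, …:
  i=0: 7   i=1: 234   i=2: 155
Match at i=2, j=8: n = 2·17 + 8 = 42.

42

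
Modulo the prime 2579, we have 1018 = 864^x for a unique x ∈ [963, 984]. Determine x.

984

Compute 864^963 mod 2579 = 1240, then multiply by 864 repeatedly:
  864^963=1240  864^964=1075  864^965=360  864^966=1560  864^967=1602
  864^968=1784  864^969=1713  864^970=2265  864^971=2078  864^972=408
  864^973=1768  864^974=784  864^975=1678  864^976=394  864^977=2567
  864^978=2527  864^979=1494  864^980=1316  864^981=2264  864^982=1214
  864^983=1822  864^984=1018
Found 1018 at exponent 984.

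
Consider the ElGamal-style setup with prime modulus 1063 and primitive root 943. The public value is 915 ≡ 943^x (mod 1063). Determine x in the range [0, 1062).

917

Baby-step giant-step with m = ceil(sqrt(1062)) = 33.
Baby table (943^j mod 1063 for j=0..32):
  0:1  1:943  2:581  3:438  4:590  5:421  6:504  7:111
  8:499  9:711  10:783  11:647  12:1022  13:668  14:628  15:113
  16:259  17:810  18:596  19:764  20:801  21:613  22:850  23:48
  24:618  25:250  26:827  27:682  28:11  29:806  30:13  31:566
  32:112
Giant step factor: 943^(-33) ≡ 589 (mod 1063).
Scan 915·589^i mod 1063 for i = 0, 1, …:
  i=0: 915   i=1: 1057   i=2: 718   i=3: 891
  i=4: 740   i=5: 30   i=6: 662   i=7: 860
  i=8: 552   i=9: 913     …   i=26: 911
  i=27: 827
Match at i=27, j=26: x = 27·33 + 26 = 917.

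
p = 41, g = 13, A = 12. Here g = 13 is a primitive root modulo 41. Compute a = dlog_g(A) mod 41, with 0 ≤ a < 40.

37

Successive powers of 13 modulo 41:
  13^0=1  13^1=13  13^2=5  13^3=24  13^4=25  13^5=38
  13^6=2  13^7=26  13^8=10  13^9=7  13^10=9  13^11=35
  13^12=4  13^13=11  13^14=20  13^15=14  13^16=18  13^17=29
  13^18=8  13^19=22  13^20=40  13^21=28  13^22=36  13^23=17
  13^24=16  13^25=3  13^26=39  13^27=15  13^28=31  13^29=34
  13^30=32  13^31=6  13^32=37  13^33=30  13^34=21  13^35=27
  13^36=23  13^37=12
So 13^37 ≡ 12 (mod 41), giving a = 37.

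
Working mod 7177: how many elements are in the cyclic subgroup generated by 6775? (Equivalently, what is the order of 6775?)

The order of 6775 must divide p − 1 = 7176 = 2^3 · 3 · 13 · 23.
Divisors: 1, 2, 3, 4, 6, 8, 12, 13, 23, 24, 26, 39, 46, 52, 69, 78, 92, 104, 138, 156, 184, 276, 299, 312, 552, 598, 897, 1196, 1794, 2392, 3588, 7176.
Check each in increasing order: 6775^1 ≡ 6775;  6775^2 ≡ 3710;  6775^3 ≡ 1396;  6775^4 ≡ 5791;  6775^6 ≡ 3849;  6775^8 ≡ 4737;  6775^12 ≡ 1473;  6775^13 ≡ 3545;  6775^23 ≡ 6118;  6775^24 ≡ 2275;  6775^26 ≡ 98;  6775^39 ≡ 2914;  6775^46 ≡ 1869;  6775^52 ≡ 2427;  6775^69 ≡ 1581;  6775^78 ≡ 1005;  6775^92 ≡ 5139;  6775^104 ≡ 5189;  6775^138 ≡ 1965;  6775^156 ≡ 5245;  6775^184 ≡ 5138;  6775^276 ≡ 7176;  6775^299 ≡ 1059;  6775^312 ≡ 584;  6775^552 ≡ 1.
Smallest exponent giving 1 is 552.

552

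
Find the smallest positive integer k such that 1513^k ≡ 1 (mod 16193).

2024

The order of 1513 must divide p − 1 = 16192 = 2^6 · 11 · 23.
Divisors: 1, 2, 4, 8, 11, 16, 22, 23, 32, 44, 46, 64, 88, 92, 176, 184, 253, 352, 368, 506, 704, 736, 1012, 1472, 2024, 4048, 8096, 16192.
Check each in increasing order: 1513^1 ≡ 1513;  1513^2 ≡ 5956;  1513^4 ≡ 11266;  1513^8 ≡ 2022;  1513^11 ≡ 15131;  1513^16 ≡ 7848;  1513^22 ≡ 10527;  1513^23 ≡ 9632;  1513^32 ≡ 9125;  1513^44 ≡ 9030;  1513^46 ≡ 5727;  1513^64 ≡ 1219;  1513^88 ≡ 9145;  1513^92 ≡ 7704;  1513^176 ≡ 10373;  1513^184 ≡ 4271;  1513^253 ≡ 12333;  1513^352 ≡ 12837;  1513^368 ≡ 8123;  1513^506 ≡ 2040;  1513^704 ≡ 8601;  1513^736 ≡ 12847;  1513^1012 ≡ 16192;  1513^1472 ≡ 6353;  1513^2024 ≡ 1.
Smallest exponent giving 1 is 2024.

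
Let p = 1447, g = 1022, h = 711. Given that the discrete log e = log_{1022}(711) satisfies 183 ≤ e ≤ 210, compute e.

Compute 1022^183 mod 1447 = 1209, then multiply by 1022 repeatedly:
  1022^183=1209  1022^184=1307  1022^185=173  1022^186=272  1022^187=160
  1022^188=9  1022^189=516  1022^190=644  1022^191=1230  1022^192=1064
  1022^193=711
Found 711 at exponent 193.

193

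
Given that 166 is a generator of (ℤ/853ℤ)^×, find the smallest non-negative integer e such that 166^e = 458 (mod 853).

734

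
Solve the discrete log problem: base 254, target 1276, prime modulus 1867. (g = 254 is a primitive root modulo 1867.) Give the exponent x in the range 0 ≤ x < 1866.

813

Baby-step giant-step with m = ceil(sqrt(1866)) = 44.
Baby table (254^j mod 1867 for j=0..43):
  0:1  1:254  2:1038  3:405  4:185  5:315  6:1596  7:245
  8:619  9:398  10:274  11:517  12:628  13:817  14:281  15:428
  16:426  17:1785  18:1576  19:766  20:396  21:1633  22:308  23:1685
  24:447  25:1518  26:970  27:1803  28:547  29:780  30:218  31:1229
  32:377  33:541  34:1123  35:1458  36:666  37:1134  38:518  39:882
  40:1855  41:686  42:613  43:741
Giant step factor: 254^(-44) ≡ 238 (mod 1867).
Scan 1276·238^i mod 1867 for i = 0, 1, …:
  i=0: 1276   i=1: 1234   i=2: 573   i=3: 83
  i=4: 1084   i=5: 346   i=6: 200   i=7: 925
  i=8: 1711   i=9: 212     …   i=17: 454
  i=18: 1633
Match at i=18, j=21: x = 18·44 + 21 = 813.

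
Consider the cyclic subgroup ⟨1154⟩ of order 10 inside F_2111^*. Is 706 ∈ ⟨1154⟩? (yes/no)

no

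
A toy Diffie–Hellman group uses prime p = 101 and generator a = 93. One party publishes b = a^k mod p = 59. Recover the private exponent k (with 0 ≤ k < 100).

Baby-step giant-step with m = ceil(sqrt(100)) = 10.
Baby table (93^j mod 101 for j=0..9):
  0:1  1:93  2:64  3:94  4:56  5:57  6:49  7:12
  8:5  9:61
Giant step factor: 93^(-10) ≡ 6 (mod 101).
Scan 59·6^i mod 101 for i = 0, 1, …:
  i=0: 59   i=1: 51   i=2: 3   i=3: 18
  i=4: 7   i=5: 42   i=6: 50   i=7: 98
  i=8: 83   i=9: 94
Match at i=9, j=3: k = 9·10 + 3 = 93.

93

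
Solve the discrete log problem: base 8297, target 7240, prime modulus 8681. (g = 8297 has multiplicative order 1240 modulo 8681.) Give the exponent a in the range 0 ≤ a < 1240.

Baby-step giant-step with m = ceil(sqrt(1240)) = 36.
Baby table (8297^j mod 8681 for j=0..35):
  0:1  1:8297  2:8560  3:3059  4:5960  5:3144  6:8044  7:1540
  8:7629  9:4642  10:5758  11:2583  12:6443  13:8654  14:1687  15:3267
  16:4217  17:4019  18:1922  19:8518  20:1825  21:2361  22:4881  23:792
  24:8388  25:8340  26:729  27:6537  28:7282  29:7675  30:4340  31:192
  32:4401  33:2811  34:5701  35:7109
Giant step factor: 8297^(-36) ≡ 7509 (mod 8681).
Scan 7240·7509^i mod 8681 for i = 0, 1, …:
  i=0: 7240   i=1: 4738   i=2: 2904   i=3: 8145
  i=4: 3160   i=5: 3267
Match at i=5, j=15: a = 5·36 + 15 = 195.

195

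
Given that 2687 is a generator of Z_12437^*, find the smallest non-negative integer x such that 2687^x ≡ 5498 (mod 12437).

Baby-step giant-step with m = ceil(sqrt(12436)) = 112.
Baby table (2687^j mod 12437 for j=0..111):
  0:1  1:2687  2:6509  3:3261  4:6659  5:8327  6:486  7:12434
  8:4376  9:5347  10:2654  11:4897  12:12330  13:10979  14:9  15:11746
  16:8833  17:4475  18:10183  19:321  20:4374  21:12410  22:2073  23:10812
  24:11449  25:6762  26:11474  27:11752  28:81  29:6218  30:4875  31:2964
  32:4588  33:2889  34:2055  35:12194  36:6220  37:10249  38:3545  39:11110
  40:3770  41:6272  42:729  43:6214  44:6564  45:1802  46:3981  47:1127
  48:6058  49:10250  50:6232  51:5182  52:7031  53:494  54:9056  55:6700
  56:6561  57:6178  58:9328  59:3781  60:10955  61:10143  62:4774  63:5191
  64:6340  65:9327  66:1094  67:4446  68:6882  69:10552  70:9301  71:5854
  72:9330  73:9155  74:11536  75:4228  76:5655  77:9408  78:7312  79:9321
  80:9846  81:2703  82:12190  83:7909  84:9087  85:2938  86:9348  87:7773
  88:4328  89:741  90:1147  91:10050  92:3623  93:9267  94:1555  95:11890
  96:10214  97:8996  98:7161  99:1568  100:9510  101:7772  102:1641  103:6669
  104:10323  105:3391  106:7733  107:8781  108:1558  109:7514  110:4867  111:6342
Giant step factor: 2687^(-112) ≡ 7048 (mod 12437).
Scan 5498·7048^i mod 12437 for i = 0, 1, …:
  i=0: 5498   i=1: 8649   i=2: 4415   i=3: 11983
  i=4: 8954   i=5: 2454   i=6: 8362   i=7: 8870
  i=8: 7398   i=9: 5200     …   i=67: 2193
  i=68: 9510
Match at i=68, j=100: x = 68·112 + 100 = 7716.

7716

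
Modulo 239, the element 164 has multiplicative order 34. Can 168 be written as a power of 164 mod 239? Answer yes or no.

yes

168 ∈ ⟨164⟩ iff 168^34 ≡ 1 (mod 239), since |⟨164⟩| = 34.
168^34 mod 239 = 1.
Since 1 = 1, 168 lies in the subgroup.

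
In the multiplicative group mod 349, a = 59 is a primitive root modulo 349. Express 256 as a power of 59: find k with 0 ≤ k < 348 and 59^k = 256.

Baby-step giant-step with m = ceil(sqrt(348)) = 19.
Baby table (59^j mod 349 for j=0..18):
  0:1  1:59  2:340  3:167  4:81  5:242  6:318  7:265
  8:279  9:58  10:281  11:176  12:263  13:161  14:76  15:296
  16:14  17:128  18:223
Giant step factor: 59^(-19) ≡ 113 (mod 349).
Scan 256·113^i mod 349 for i = 0, 1, …:
  i=0: 256   i=1: 310   i=2: 130   i=3: 32
  i=4: 126   i=5: 278   i=6: 4   i=7: 103
  i=8: 122   i=9: 175     …   i=13: 247
  i=14: 340
Match at i=14, j=2: k = 14·19 + 2 = 268.

268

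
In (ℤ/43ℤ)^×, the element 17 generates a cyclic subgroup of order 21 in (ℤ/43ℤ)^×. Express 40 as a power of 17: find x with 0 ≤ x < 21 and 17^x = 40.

5

Successive powers of 17 modulo 43:
  17^0=1  17^1=17  17^2=31  17^3=11  17^4=15  17^5=40
So 17^5 ≡ 40 (mod 43), giving x = 5.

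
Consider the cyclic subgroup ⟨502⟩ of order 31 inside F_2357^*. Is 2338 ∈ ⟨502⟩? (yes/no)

no

2338 ∈ ⟨502⟩ iff 2338^31 ≡ 1 (mod 2357), since |⟨502⟩| = 31.
2338^31 mod 2357 = 655.
Since 655 ≠ 1, 2338 does not lie in the subgroup.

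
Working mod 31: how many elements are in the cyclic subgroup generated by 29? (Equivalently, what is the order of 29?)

10

The order of 29 must divide p − 1 = 30 = 2 · 3 · 5.
Divisors: 1, 2, 3, 5, 6, 10, 15, 30.
Check each in increasing order: 29^1 ≡ 29;  29^2 ≡ 4;  29^3 ≡ 23;  29^5 ≡ 30;  29^6 ≡ 2;  29^10 ≡ 1.
Smallest exponent giving 1 is 10.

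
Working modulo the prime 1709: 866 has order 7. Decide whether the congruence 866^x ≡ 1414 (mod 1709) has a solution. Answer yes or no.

yes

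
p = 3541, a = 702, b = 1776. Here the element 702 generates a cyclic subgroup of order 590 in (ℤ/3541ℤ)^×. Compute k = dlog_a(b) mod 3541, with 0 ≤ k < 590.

Baby-step giant-step with m = ceil(sqrt(590)) = 25.
Baby table (702^j mod 3541 for j=0..24):
  0:1  1:702  2:605  3:3331  4:1302  5:426  6:1608  7:2778
  8:2606  9:2256  10:885  11:1595  12:734  13:1823  14:1445  15:1664
  16:3139  17:1076  18:1119  19:2977  20:664  21:2257  22:1587  23:2200
  24:524
Giant step factor: 702^(-25) ≡ 1064 (mod 3541).
Scan 1776·1064^i mod 3541 for i = 0, 1, …:
  i=0: 1776   i=1: 2311   i=2: 1450   i=3: 2465
  i=4: 2420   i=5: 573   i=6: 620   i=7: 1054
  i=8: 2500   i=9: 709     …   i=14: 2723
  i=15: 734
Match at i=15, j=12: k = 15·25 + 12 = 387.

387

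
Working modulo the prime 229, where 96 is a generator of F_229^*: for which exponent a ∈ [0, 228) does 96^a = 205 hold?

Baby-step giant-step with m = ceil(sqrt(228)) = 16.
Baby table (96^j mod 229 for j=0..15):
  0:1  1:96  2:56  3:109  4:159  5:150  6:202  7:156
  8:91  9:34  10:58  11:72  12:42  13:139  14:62  15:227
Giant step factor: 96^(-16) ≡ 130 (mod 229).
Scan 205·130^i mod 229 for i = 0, 1, …:
  i=0: 205   i=1: 86   i=2: 188   i=3: 166
  i=4: 54   i=5: 150
Match at i=5, j=5: a = 5·16 + 5 = 85.

85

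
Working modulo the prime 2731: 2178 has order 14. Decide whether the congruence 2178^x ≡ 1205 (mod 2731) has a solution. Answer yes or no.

yes

⟨2178⟩ has order 14; its elements mod 2731 are {1, 63, 553, 664, 867, 1205, 1238, 1493, 1526, 1864, 2067, 2178, 2668, 2730}.
1205 is in this set.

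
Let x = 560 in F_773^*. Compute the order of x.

The order of 560 must divide p − 1 = 772 = 2^2 · 193.
Divisors: 1, 2, 4, 193, 386, 772.
Check each in increasing order: 560^1 ≡ 560;  560^2 ≡ 535;  560^4 ≡ 215;  560^193 ≡ 1.
Smallest exponent giving 1 is 193.

193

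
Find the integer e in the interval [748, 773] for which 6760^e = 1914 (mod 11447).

Compute 6760^748 mod 11447 = 8706, then multiply by 6760 repeatedly:
  6760^748=8706  6760^749=3533  6760^750=4638  6760^751=10994  6760^752=5516
  6760^753=5281  6760^754=7814  6760^755=6182  6760^756=8770  6760^757=1187
  6760^758=11220  6760^759=10825  6760^760=7776  6760^761=1136  6760^762=9870
  6760^763=8084  6760^764=11309  6760^765=5774  6760^766=9417  6760^767=2153
  6760^768=5143  6760^769=2141  6760^770=4152  6760^771=10923  6760^772=6330
  6760^773=1914
Found 1914 at exponent 773.

773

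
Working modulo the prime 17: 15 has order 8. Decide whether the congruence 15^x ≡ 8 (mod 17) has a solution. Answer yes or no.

yes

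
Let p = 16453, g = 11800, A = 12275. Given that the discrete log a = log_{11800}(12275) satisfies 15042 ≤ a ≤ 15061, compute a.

15051

Compute 11800^15042 mod 16453 = 551, then multiply by 11800 repeatedly:
  11800^15042=551  11800^15043=2865  11800^15044=12538  11800^15045=3024  11800^15046=13096
  11800^15047=6224  11800^15048=13461  11800^15049=2538  11800^15050=3940  11800^15051=12275
Found 12275 at exponent 15051.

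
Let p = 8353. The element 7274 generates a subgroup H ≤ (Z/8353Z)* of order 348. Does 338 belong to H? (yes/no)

338 ∈ ⟨7274⟩ iff 338^348 ≡ 1 (mod 8353), since |⟨7274⟩| = 348.
338^348 mod 8353 = 1737.
Since 1737 ≠ 1, 338 does not lie in the subgroup.

no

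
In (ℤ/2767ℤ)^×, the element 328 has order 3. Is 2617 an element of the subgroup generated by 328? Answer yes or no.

⟨328⟩ has order 3; its elements mod 2767 are {1, 328, 2438}.
2617 is not in this set.

no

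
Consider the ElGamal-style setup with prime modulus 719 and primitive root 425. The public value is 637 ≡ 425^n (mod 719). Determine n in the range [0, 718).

68

Baby-step giant-step with m = ceil(sqrt(718)) = 27.
Baby table (425^j mod 719 for j=0..26):
  0:1  1:425  2:156  3:152  4:609  5:704  6:96  7:536
  8:596  9:212  10:225  11:717  12:588  13:407  14:415  15:220
  16:30  17:527  18:366  19:246  20:295  21:269  22:4  23:262
  24:624  25:608  26:279
Giant step factor: 425^(-27) ≡ 707 (mod 719).
Scan 637·707^i mod 719 for i = 0, 1, …:
  i=0: 637   i=1: 265   i=2: 415
Match at i=2, j=14: n = 2·27 + 14 = 68.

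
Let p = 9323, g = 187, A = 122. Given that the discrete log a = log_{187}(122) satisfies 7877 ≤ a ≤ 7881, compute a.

Compute 187^7877 mod 9323 = 1544, then multiply by 187 repeatedly:
  187^7877=1544  187^7878=9038  187^7879=2643  187^7880=122
Found 122 at exponent 7880.

7880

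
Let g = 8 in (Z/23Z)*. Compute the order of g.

11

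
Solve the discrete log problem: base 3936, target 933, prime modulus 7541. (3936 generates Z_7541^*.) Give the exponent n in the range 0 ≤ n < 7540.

Baby-step giant-step with m = ceil(sqrt(7540)) = 87.
Baby table (3936^j mod 7541 for j=0..86):
  0:1  1:3936  2:2882  3:1888  4:3283  5:4155  6:5192  7:7143
  8:2000  9:6737  10:2676  11:5500  12:5330  13:7359  14:43  15:3346
  16:3270  17:5774  18:5431  19:5222  20:4567  21:5509  22:3049  23:3133
  24:1953  25:2729  26:2960  27:7256  28:1849  29:599  30:4872  31:6970
  32:7303  33:5857  34:315  35:3116  36:2910  37:6522  38:1028  39:4232
  40:6624  41:2827  42:4097  43:3134  44:5889  45:5611  46:4848  47:2998
  48:6004  49:5791  50:4474  51:1429  52:6499  53:992  54:5815  55:905
  56:2728  57:6565  58:4374  59:7502  60:4857  61:717  62:1778  63:160
  64:3857  65:1119  66:440  67:4951  68:1192  69:1210  70:4189  71:3278
  72:7098  73:5864  74:5244  75:667  76:1044  77:6880  78:7490  79:2871
  80:3838  81:1745  82:6010  83:6784  84:6684  85:5216  86:3574
Giant step factor: 3936^(-87) ≡ 5022 (mod 7541).
Scan 933·5022^i mod 7541 for i = 0, 1, …:
  i=0: 933   i=1: 2565   i=2: 1402   i=3: 5091
  i=4: 3012   i=5: 6559   i=6: 210   i=7: 6421
  i=8: 946   i=9: 7523     …   i=70: 2601
  i=71: 1210
Match at i=71, j=69: n = 71·87 + 69 = 6246.

6246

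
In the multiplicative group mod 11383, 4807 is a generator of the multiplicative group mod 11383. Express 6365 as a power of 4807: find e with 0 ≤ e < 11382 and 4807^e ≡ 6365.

8752

Baby-step giant-step with m = ceil(sqrt(11382)) = 107.
Baby table (4807^j mod 11383 for j=0..106):
  0:1  1:4807  2:11142  3:2579  4:1166  5:4526  6:3569  7:2002
  8:4979  9:6987  10:6659  11:817  12:184  13:7997  14:1188  15:7833
  16:9650  17:1825  18:7865  19:4112  20:5496  21:10712  22:7275  23:2349
  24:11090  25:3041  26:2315  27:7014  28:11235  29:5693  30:1519  31:5330
  32:9560  33:1749  34:6789  35:11045  36:3003  37:1777  38:4789  39:4297
  40:6917  41:276  42:6304  43:1782  44:6058  45:3092  46:8429  47:6106
  48:6168  49:8244  50:4685  51:5221  52:9215  53:5252  54:10253  55:9164
  56:10521  57:11161  58:2848  59:7970  60:7995  61:2957  62:8315  63:4492
  64:10876  65:10196  66:8357  67:1492  68:754  69:4684  70:414  71:9456
  72:2673  73:9087  74:4638  75:6952  76:9159  77:9252  78:983  79:1336
  80:2140  81:8131  82:7878  83:9688  84:2363  85:10090  86:11050  87:4272
  88:572  89:6301  90:10127  91:6781  92:6738  93:4931  94:3911  95:6844
  96:2238  97:1131  98:7026  99:621  100:2801  101:9701  102:7939  103:6957
  104:10428  105:8047  106:2495
Giant step factor: 4807^(-107) ≡ 9812 (mod 11383).
Scan 6365·9812^i mod 11383 for i = 0, 1, …:
  i=0: 6365   i=1: 6242   i=2: 5964   i=3: 10148
  i=4: 5075   i=5: 6658   i=6: 1259   i=7: 2753
  i=8: 577   i=9: 4173     …   i=80: 124
  i=81: 10090
Match at i=81, j=85: e = 81·107 + 85 = 8752.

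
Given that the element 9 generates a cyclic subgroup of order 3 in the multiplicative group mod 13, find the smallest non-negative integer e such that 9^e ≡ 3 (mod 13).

2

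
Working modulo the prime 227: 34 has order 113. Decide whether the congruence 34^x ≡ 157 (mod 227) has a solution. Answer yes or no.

no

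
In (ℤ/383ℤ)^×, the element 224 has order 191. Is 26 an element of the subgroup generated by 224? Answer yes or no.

no

26 ∈ ⟨224⟩ iff 26^191 ≡ 1 (mod 383), since |⟨224⟩| = 191.
26^191 mod 383 = 382.
Since 382 ≠ 1, 26 does not lie in the subgroup.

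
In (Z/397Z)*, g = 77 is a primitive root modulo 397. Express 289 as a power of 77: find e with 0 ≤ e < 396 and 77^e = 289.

6

Successive powers of 77 modulo 397:
  77^0=1  77^1=77  77^2=371  77^3=380  77^4=279  77^5=45
  77^6=289
So 77^6 ≡ 289 (mod 397), giving e = 6.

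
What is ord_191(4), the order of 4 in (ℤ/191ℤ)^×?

The order of 4 must divide p − 1 = 190 = 2 · 5 · 19.
Divisors: 1, 2, 5, 10, 19, 38, 95, 190.
Check each in increasing order: 4^1 ≡ 4;  4^2 ≡ 16;  4^5 ≡ 69;  4^10 ≡ 177;  4^19 ≡ 49;  4^38 ≡ 109;  4^95 ≡ 1.
Smallest exponent giving 1 is 95.

95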